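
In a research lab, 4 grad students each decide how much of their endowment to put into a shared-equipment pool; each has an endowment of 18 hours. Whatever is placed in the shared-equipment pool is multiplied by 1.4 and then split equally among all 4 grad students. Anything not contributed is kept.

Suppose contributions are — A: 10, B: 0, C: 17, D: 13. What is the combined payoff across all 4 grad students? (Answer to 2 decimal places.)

Total contributed: 10 + 0 + 17 + 13 = 40; total kept: 4 × 18 − 40 = 32.
The shared-equipment pool pays out 1.4 × 40 = 56.00 in aggregate.
Group total = 32 + 56.00 = 88.00.

88.00 hours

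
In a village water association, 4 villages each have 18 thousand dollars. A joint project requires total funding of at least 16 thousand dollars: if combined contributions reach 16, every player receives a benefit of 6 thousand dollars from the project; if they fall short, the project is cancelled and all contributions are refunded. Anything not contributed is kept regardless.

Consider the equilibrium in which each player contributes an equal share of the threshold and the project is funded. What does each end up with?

Equal share of the threshold: 16/4 = 4.
At this profile no one gains by cutting their contribution: any cut drops the total below 16, the project is cancelled, contributions are refunded, and the deviator ends with 18, which is less than 18 − 4 + 6 = 20. Contributing more than 4 just wastes the excess. So contributing exactly 4 is a best response.
Each player's payoff: 18 − 4 + 6 = 20.

20 thousand dollars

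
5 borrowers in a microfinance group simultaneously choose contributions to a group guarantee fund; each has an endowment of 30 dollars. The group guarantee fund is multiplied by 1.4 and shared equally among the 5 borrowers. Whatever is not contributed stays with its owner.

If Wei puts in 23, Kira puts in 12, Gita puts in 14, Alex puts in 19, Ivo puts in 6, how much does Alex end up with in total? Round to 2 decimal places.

Total contributed: 23 + 12 + 14 + 19 + 6 = 74.
Each receives 1.4 × 74 / 5 = 20.72 from the group guarantee fund.
Alex keeps 30 − 19 = 11, so Alex's payoff is 11 + 20.72 = 31.72.

31.72 dollars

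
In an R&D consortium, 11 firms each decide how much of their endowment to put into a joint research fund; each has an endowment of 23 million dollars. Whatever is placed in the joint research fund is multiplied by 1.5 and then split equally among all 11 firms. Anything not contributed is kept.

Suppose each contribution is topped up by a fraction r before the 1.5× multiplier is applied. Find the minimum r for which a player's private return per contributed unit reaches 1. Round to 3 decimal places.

With matching at rate r, one contributed unit becomes (1 + r) in the joint research fund and returns 1.5 × (1 + r) / 11 to the contributor.
Setting this equal to 1: 1 + r = 11/1.5 = 7.3333.
So the minimum matching rate is r = 7.3333 − 1 = 6.333.

6.333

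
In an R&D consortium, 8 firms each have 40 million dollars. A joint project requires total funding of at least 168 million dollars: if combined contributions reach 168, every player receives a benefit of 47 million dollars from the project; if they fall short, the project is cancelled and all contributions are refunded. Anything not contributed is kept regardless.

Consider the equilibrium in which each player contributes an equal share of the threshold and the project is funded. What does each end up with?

66 million dollars

Equal share of the threshold: 168/8 = 21.
At this profile no one gains by cutting their contribution: any cut drops the total below 168, the project is cancelled, contributions are refunded, and the deviator ends with 40, which is less than 40 − 21 + 47 = 66. Contributing more than 21 just wastes the excess. So contributing exactly 21 is a best response.
Each player's payoff: 40 − 21 + 47 = 66.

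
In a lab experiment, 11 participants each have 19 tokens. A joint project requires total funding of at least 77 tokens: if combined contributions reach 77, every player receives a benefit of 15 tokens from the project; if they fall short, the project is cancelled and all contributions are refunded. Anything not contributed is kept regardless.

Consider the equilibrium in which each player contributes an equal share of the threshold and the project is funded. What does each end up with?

27 tokens

Equal share of the threshold: 77/11 = 7.
At this profile no one gains by cutting their contribution: any cut drops the total below 77, the project is cancelled, contributions are refunded, and the deviator ends with 19, which is less than 19 − 7 + 15 = 27. Contributing more than 7 just wastes the excess. So contributing exactly 7 is a best response.
Each player's payoff: 19 − 7 + 15 = 27.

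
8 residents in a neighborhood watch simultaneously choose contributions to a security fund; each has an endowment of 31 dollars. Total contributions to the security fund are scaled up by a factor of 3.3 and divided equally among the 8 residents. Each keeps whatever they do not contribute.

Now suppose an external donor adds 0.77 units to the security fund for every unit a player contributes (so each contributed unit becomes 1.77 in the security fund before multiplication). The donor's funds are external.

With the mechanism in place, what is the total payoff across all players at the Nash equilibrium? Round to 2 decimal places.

With the mechanism, a contributed unit returns 3.3 × 1.77 / 8 = 0.7301 per unit of net cost — still below 1 — so contributing 0 remains dominant for every player.
At the Nash equilibrium no one contributes; group total payoff = 8 × 31 = 248.

248.00 dollars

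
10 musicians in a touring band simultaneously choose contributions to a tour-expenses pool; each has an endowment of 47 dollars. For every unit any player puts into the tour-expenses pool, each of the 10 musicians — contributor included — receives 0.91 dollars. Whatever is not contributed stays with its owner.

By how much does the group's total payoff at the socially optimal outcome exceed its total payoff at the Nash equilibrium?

3807.00 dollars

The private return per contributed unit is 0.91 < 1, so contributing 0 is dominant for every player. At the Nash equilibrium everyone keeps their 47, and the group total is 10 × 47 = 470.
Each contributed unit returns 9.100 to the group as a whole (0.91 to each of 10 players), which exceeds 1, so the social optimum is full contribution: group total = 9.100 × 470 = 4277.00.
Efficiency loss = 4277.00 − 470 = 3807.00.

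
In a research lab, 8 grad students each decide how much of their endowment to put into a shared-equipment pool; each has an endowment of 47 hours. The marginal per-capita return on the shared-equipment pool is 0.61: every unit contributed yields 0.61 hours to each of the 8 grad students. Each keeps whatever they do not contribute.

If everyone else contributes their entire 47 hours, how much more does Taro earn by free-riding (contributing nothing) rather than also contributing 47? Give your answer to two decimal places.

Switching from a contribution of 47 to 0 lets Taro keep an extra 47 hours, but lowers the shared-equipment pool by 47, which costs Taro their own share of that drop: 0.61 × 47 = 28.67.
Net gain = 47 − 28.67 = 18.33. The private return per contributed unit (0.61) is below 1, so free-riding is indeed the best response regardless of what the others do.

18.33 hours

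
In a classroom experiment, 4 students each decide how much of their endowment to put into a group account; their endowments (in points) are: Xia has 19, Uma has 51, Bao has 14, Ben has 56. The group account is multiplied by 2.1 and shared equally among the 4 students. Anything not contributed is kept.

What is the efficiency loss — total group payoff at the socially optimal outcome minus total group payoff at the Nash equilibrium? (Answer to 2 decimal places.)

154.00 points

The private return per contributed unit is 2.1/4 = 0.5250 < 1 for every player regardless of endowment, so the Nash equilibrium is zero contribution and the group total is Σ E_j = 19 + 51 + 14 + 56 = 140.
Each contributed unit returns 2.100 to the group, so the social optimum is full contribution by everyone: group total = 2.100 × 140 = 294.00.
Efficiency loss = (2.100 − 1) × 140 = 154.00.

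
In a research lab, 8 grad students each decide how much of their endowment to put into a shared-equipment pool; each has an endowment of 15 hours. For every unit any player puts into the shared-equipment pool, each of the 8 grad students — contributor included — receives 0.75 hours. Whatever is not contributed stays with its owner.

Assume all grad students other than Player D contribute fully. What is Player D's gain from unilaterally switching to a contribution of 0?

Switching from a contribution of 15 to 0 lets Player D keep an extra 15 hours, but lowers the shared-equipment pool by 15, which costs Player D their own share of that drop: 0.75 × 15 = 11.25.
Net gain = 15 − 11.25 = 3.75. The private return per contributed unit (0.75) is below 1, so free-riding is indeed the best response regardless of what the others do.

3.75 hours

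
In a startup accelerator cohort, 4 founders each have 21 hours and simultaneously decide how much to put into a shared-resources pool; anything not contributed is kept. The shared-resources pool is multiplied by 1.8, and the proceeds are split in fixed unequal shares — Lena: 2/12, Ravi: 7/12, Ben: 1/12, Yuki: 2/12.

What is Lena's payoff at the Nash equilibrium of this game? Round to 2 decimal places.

Each unit j contributes comes back to j as 1.8 × (j's share), so j prefers to contribute only if that share exceeds 1/1.8 = 0.5556; otherwise keeping the unit dominates.
Ravi alone (share 7/12) is above the threshold, contributing 21; the remaining 3 contribute 0. Total contributed: 21.
Lena keeps 21 and receives 1.8 × 21 × 2/12 = 6.30 from the shared-resources pool, for a payoff of 27.30.

27.30 hours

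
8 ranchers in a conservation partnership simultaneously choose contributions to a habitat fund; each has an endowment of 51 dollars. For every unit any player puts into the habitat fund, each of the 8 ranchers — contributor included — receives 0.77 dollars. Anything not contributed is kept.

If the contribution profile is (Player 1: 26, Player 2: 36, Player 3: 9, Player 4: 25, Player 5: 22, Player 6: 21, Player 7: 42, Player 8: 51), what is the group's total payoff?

Total contributed: 26 + 36 + 9 + 25 + 22 + 21 + 42 + 51 = 232; total kept: 8 × 51 − 232 = 176.
The habitat fund pays out 0.77 × 8 × 232 = 1429.12 in aggregate.
Group total = 176 + 1429.12 = 1605.12.

1605.12 dollars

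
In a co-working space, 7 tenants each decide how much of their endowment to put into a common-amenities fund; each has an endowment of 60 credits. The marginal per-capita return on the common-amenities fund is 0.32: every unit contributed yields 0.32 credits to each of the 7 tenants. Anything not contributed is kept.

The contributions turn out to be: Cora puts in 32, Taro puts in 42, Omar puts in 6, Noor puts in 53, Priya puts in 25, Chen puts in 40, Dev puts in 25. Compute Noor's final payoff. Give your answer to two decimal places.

78.36 credits

Total contributed: 32 + 42 + 6 + 53 + 25 + 40 + 25 = 223.
Each receives 0.32 × 223 = 71.36 from the common-amenities fund.
Noor keeps 60 − 53 = 7, so Noor's payoff is 7 + 71.36 = 78.36.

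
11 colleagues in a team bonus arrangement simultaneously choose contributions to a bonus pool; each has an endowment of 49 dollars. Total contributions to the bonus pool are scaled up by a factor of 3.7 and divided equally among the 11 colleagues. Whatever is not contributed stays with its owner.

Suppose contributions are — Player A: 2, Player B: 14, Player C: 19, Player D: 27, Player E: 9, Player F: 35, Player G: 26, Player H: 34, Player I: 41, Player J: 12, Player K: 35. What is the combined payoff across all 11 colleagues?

Total contributed: 2 + 14 + 19 + 27 + 9 + 35 + 26 + 34 + 41 + 12 + 35 = 254; total kept: 11 × 49 − 254 = 285.
The bonus pool pays out 3.7 × 254 = 939.80 in aggregate.
Group total = 285 + 939.80 = 1224.80.

1224.80 dollars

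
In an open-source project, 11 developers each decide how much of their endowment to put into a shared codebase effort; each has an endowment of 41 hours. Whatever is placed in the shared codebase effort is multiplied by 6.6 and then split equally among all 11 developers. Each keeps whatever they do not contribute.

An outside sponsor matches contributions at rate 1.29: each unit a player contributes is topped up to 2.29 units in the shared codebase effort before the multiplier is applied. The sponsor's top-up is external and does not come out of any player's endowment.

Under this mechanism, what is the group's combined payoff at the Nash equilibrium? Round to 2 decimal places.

6816.41 hours

Under the mechanism each unit contributed yields 6.6 × 2.29 / 11 = 1.3740 back to its contributor per unit of net cost, which exceeds 1, making full contribution the dominant choice for everyone.
So the Nash equilibrium is full contribution by all 11; the group earns 6.6 × 2.29 × 451 = 6816.41.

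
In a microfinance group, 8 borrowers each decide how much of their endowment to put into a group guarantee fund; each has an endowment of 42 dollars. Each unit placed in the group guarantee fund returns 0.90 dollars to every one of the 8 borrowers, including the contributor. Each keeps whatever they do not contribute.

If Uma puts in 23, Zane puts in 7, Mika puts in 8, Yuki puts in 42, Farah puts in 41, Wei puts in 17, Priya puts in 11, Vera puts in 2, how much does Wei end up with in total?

160.90 dollars

Total contributed: 23 + 7 + 8 + 42 + 41 + 17 + 11 + 2 = 151.
Each receives 0.90 × 151 = 135.90 from the group guarantee fund.
Wei keeps 42 − 17 = 25, so Wei's payoff is 25 + 135.90 = 160.90.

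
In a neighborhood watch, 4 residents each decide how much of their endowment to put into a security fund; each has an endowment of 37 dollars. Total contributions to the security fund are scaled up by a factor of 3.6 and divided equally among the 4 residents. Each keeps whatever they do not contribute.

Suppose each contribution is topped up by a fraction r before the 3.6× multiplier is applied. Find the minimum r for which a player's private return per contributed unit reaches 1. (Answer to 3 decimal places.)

0.111

With matching at rate r, one contributed unit becomes (1 + r) in the security fund and returns 3.6 × (1 + r) / 4 to the contributor.
Setting this equal to 1: 1 + r = 4/3.6 = 1.1111.
So the minimum matching rate is r = 1.1111 − 1 = 0.111.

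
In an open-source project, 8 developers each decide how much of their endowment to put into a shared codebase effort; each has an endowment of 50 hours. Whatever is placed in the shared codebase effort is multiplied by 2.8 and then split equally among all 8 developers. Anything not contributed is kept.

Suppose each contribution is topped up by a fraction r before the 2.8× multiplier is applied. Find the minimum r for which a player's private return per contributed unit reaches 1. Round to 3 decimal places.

With matching at rate r, one contributed unit becomes (1 + r) in the shared codebase effort and returns 2.8 × (1 + r) / 8 to the contributor.
Setting this equal to 1: 1 + r = 8/2.8 = 2.8571.
So the minimum matching rate is r = 2.8571 − 1 = 1.857.

1.857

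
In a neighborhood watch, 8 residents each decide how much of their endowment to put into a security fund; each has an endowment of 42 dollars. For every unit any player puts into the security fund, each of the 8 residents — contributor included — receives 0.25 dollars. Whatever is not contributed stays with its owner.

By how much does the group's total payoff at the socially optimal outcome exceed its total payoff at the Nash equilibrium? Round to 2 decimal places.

336.00 dollars

The private return per contributed unit is 0.25 < 1, so contributing 0 is dominant for every player. At the Nash equilibrium everyone keeps their 42, and the group total is 8 × 42 = 336.
Each contributed unit returns 2.000 to the group as a whole (0.25 to each of 8 players), which exceeds 1, so the social optimum is full contribution: group total = 2.000 × 336 = 672.00.
Efficiency loss = 672.00 − 336 = 336.00.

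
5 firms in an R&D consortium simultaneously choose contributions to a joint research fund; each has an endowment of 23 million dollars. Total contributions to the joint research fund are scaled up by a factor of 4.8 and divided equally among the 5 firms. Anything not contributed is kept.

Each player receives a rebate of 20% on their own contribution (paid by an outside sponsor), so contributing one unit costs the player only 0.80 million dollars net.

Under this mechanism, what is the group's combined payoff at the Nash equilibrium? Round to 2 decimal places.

575.00 million dollars

Under the mechanism each unit contributed yields (4.8/5) / 0.80 = 1.2000 back to its contributor per unit of net cost, which exceeds 1, making full contribution the dominant choice for everyone.
At the Nash equilibrium everyone contributes 23. Group total payoff = 5 × (23 × 0.20 + 4.8 × 23) = 575.00.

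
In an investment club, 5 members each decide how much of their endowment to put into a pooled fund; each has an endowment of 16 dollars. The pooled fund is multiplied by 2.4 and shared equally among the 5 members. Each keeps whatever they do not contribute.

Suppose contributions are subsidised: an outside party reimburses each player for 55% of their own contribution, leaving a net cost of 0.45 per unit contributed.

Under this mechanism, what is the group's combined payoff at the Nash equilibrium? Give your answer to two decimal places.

236.00 dollars

Under the mechanism each unit contributed yields (2.4/5) / 0.45 = 1.0667 back to its contributor per unit of net cost, which exceeds 1, making full contribution the dominant choice for everyone.
At the Nash equilibrium everyone contributes 16. Group total payoff = 5 × (16 × 0.55 + 2.4 × 16) = 236.00.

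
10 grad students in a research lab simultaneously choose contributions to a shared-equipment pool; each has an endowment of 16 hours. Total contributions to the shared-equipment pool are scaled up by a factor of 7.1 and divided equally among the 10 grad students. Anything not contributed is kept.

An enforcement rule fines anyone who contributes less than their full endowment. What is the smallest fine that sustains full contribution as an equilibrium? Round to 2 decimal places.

Given the others contribute fully, the best deviation is to contribute 0 (any partial contribution still incurs the fine and gives up units whose private return 0.7100 is below 1).
Deviating from 16 to 0 saves 16 hours but forfeits the deviator's share of the drop in the shared-equipment pool: 7.1/10 × 16 = 11.36.
So the deviation gain is 16 − 11.36 = 4.64, and the fine must be at least 4.64 hours to wipe it out.

4.64 hours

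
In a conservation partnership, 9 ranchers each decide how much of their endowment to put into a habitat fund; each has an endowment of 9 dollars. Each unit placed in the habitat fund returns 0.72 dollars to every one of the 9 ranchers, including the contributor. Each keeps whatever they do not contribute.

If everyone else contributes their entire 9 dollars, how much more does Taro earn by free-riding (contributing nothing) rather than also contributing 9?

2.52 dollars

Switching from a contribution of 9 to 0 lets Taro keep an extra 9 dollars, but lowers the habitat fund by 9, which costs Taro their own share of that drop: 0.72 × 9 = 6.48.
Net gain = 9 − 6.48 = 2.52. The private return per contributed unit (0.72) is below 1, so free-riding is indeed the best response regardless of what the others do.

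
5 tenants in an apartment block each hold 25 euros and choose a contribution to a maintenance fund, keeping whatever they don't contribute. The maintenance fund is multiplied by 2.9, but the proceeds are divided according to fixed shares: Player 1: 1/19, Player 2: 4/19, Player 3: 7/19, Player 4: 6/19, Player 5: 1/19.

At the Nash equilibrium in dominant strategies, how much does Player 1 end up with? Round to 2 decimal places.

Player j's private return per contributed unit is 2.9 × (j's share). Contributing is weakly dominant for j when that share is at least 1/2.9 = 0.3448, and contributing 0 is dominant otherwise.
The only share above 0.3448 is Player 3's 7/19, contributing 25; the remaining 4 contribute 0. Total contributed: 25.
Player 1 keeps 25 and receives 2.9 × 25 × 1/19 = 3.82 from the maintenance fund, for a payoff of 28.82.

28.82 euros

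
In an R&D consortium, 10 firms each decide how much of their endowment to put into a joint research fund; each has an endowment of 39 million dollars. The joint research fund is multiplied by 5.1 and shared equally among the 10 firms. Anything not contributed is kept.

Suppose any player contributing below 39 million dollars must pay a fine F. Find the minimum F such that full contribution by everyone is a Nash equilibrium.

Given the others contribute fully, the best deviation is to contribute 0 (any partial contribution still incurs the fine and gives up units whose private return 0.5100 is below 1).
Deviating from 39 to 0 saves 39 million dollars but forfeits the deviator's share of the drop in the joint research fund: 5.1/10 × 39 = 19.89.
So the deviation gain is 39 − 19.89 = 19.11, and the fine must be at least 19.11 million dollars to wipe it out.

19.11 million dollars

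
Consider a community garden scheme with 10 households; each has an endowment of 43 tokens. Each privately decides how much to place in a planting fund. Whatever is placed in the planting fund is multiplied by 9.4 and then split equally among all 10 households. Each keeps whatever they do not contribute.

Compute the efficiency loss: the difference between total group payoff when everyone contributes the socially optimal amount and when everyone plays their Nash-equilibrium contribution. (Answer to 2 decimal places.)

Each contributed unit returns 9.4/10 = 0.9400 to its contributor — below 1 — so contributing 0 is dominant for every player. At the Nash equilibrium everyone keeps their 43, and the group total is 10 × 43 = 430.
Each contributed unit returns 9.400 to the group as a whole (0.9400 to each of 10 players), which exceeds 1, so the social optimum is full contribution: group total = 9.400 × 430 = 4042.00.
Efficiency loss = 4042.00 − 430 = 3612.00.

3612.00 tokens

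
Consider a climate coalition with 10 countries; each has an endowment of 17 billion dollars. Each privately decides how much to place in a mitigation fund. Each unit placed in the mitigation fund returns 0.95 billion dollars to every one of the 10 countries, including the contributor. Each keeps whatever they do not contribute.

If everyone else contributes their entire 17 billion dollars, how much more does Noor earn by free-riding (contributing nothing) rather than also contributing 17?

0.85 billion dollars

Switching from a contribution of 17 to 0 lets Noor keep an extra 17 billion dollars, but lowers the mitigation fund by 17, which costs Noor their own share of that drop: 0.95 × 17 = 16.15.
Net gain = 17 − 16.15 = 0.85. The private return per contributed unit (0.95) is below 1, so free-riding is indeed the best response regardless of what the others do.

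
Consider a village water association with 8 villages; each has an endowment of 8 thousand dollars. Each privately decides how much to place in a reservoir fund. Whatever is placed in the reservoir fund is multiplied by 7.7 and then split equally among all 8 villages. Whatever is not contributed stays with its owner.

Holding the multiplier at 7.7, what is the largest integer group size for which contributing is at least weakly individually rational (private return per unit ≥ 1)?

Private return per unit is 7.7/(group size), which is ≥ 1 whenever the group size is ≤ 7.7.
The largest such integer is 7.

7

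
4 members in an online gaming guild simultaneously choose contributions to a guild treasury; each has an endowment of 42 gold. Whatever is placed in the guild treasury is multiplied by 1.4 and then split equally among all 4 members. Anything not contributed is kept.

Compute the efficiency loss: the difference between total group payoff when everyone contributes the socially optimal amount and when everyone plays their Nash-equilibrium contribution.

Each contributed unit returns 1.4/4 = 0.3500 to its contributor — below 1 — so contributing 0 is dominant for every player. At the Nash equilibrium everyone keeps their 42, and the group total is 4 × 42 = 168.
Each contributed unit returns 1.400 to the group as a whole (0.3500 to each of 4 players), which exceeds 1, so the social optimum is full contribution: group total = 1.400 × 168 = 235.20.
Efficiency loss = 235.20 − 168 = 67.20.

67.20 gold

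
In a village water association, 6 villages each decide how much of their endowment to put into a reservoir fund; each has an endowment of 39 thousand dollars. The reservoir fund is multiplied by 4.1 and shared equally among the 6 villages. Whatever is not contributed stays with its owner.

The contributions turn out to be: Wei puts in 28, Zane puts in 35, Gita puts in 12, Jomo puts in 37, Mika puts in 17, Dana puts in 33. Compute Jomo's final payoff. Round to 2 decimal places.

Total contributed: 28 + 35 + 12 + 37 + 17 + 33 = 162.
Each receives 4.1 × 162 / 6 = 110.70 from the reservoir fund.
Jomo keeps 39 − 37 = 2, so Jomo's payoff is 2 + 110.70 = 112.70.

112.70 thousand dollars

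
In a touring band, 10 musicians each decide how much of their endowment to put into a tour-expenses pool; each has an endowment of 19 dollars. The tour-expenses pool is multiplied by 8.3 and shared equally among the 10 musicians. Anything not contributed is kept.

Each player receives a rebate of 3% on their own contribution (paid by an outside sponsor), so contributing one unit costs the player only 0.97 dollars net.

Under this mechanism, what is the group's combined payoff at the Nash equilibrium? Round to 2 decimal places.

Even with the mechanism, each unit contributed returns only (8.3/10) / 0.97 = 0.8557 per unit of net cost, so contributing nothing is still dominant.
Everyone keeps their endowment and the group total is 10 × 19 = 190.

190.00 dollars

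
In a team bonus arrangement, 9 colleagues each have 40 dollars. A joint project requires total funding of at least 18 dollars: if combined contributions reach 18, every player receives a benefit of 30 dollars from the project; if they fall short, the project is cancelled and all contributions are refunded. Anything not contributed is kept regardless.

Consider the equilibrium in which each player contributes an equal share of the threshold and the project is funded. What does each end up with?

Equal share of the threshold: 18/9 = 2.
At this profile no one gains by cutting their contribution: any cut drops the total below 18, the project is cancelled, contributions are refunded, and the deviator ends with 40, which is less than 40 − 2 + 30 = 68. Contributing more than 2 just wastes the excess. So contributing exactly 2 is a best response.
Each player's payoff: 40 − 2 + 30 = 68.

68 dollars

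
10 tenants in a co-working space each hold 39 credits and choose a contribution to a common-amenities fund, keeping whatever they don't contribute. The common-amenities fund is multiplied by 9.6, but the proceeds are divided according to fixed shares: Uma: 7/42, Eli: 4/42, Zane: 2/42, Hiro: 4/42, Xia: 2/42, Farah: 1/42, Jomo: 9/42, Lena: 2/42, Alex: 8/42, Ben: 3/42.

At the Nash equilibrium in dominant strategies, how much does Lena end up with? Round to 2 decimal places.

92.49 credits

Player j's private return per contributed unit is 9.6 × (j's share). Contributing is weakly dominant for j when that share is at least 1/9.6 = 0.1042, and contributing 0 is dominant otherwise.
The shares above 0.1042 belong to Uma, Jomo and Alex, contributing 39 each; the remaining 7 contribute 0. Total contributed: 117.
Lena keeps 39 and receives 9.6 × 117 × 2/42 = 53.49 from the common-amenities fund, for a payoff of 92.49.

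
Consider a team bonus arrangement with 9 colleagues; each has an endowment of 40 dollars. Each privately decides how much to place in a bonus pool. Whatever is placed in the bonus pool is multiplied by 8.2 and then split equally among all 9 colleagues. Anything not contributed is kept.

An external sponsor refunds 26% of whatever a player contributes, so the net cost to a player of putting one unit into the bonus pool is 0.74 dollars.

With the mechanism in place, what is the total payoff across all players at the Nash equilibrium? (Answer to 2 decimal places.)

The effective private return per unit is now (8.2/9) / 0.74 = 1.2312 > 1, so every player's dominant strategy flips to full contribution.
At the Nash equilibrium everyone contributes 40. Group total payoff = 9 × (40 × 0.26 + 8.2 × 40) = 3045.60.

3045.60 dollars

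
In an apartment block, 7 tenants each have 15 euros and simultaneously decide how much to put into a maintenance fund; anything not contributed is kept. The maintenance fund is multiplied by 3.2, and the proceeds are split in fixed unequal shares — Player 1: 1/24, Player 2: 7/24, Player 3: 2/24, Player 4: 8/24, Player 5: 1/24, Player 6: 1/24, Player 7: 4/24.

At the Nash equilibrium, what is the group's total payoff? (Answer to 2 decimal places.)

138.00 euros

Player j's private return per contributed unit is 3.2 × (j's share). Contributing is weakly dominant for j when that share is at least 1/3.2 = 0.3125, and contributing 0 is dominant otherwise.
Only Player 4 (8/24) clears that bar, contributing 15; the remaining 6 contribute 0. Total contributed: 15.
The maintenance fund pays out 3.2 × 15 = 48.00 in total (split across the unequal shares, but the aggregate is all that matters for the group sum).
The 6 free-riders keep 15 each, adding 90. Group total = 90 + 48.00 = 138.00.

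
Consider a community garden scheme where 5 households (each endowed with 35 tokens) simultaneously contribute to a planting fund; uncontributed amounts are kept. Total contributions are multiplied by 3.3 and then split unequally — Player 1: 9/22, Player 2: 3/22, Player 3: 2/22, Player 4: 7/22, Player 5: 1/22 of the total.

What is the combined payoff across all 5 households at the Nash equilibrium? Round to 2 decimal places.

Each unit j contributes comes back to j as 3.3 × (j's share), so j prefers to contribute only if that share exceeds 1/3.3 = 0.3030; otherwise keeping the unit dominates.
Player 1 and Player 4 clear that bar, contributing 35 each; the remaining 3 contribute 0. Total contributed: 70.
The planting fund pays out 3.3 × 70 = 231.00 in total (split across the unequal shares, but the aggregate is all that matters for the group sum).
The 3 free-riders keep 35 each, adding 105. Group total = 105 + 231.00 = 336.00.

336.00 tokens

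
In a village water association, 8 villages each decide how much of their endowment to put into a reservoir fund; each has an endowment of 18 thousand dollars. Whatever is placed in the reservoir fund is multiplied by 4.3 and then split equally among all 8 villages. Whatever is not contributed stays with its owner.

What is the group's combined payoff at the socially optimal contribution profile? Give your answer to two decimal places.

Each contributed unit returns 4.300 to the group as a whole (0.5375 to each of 8 players), which exceeds 1, so the social optimum is full contribution: group total = 4.300 × 144 = 619.20.

619.20 thousand dollars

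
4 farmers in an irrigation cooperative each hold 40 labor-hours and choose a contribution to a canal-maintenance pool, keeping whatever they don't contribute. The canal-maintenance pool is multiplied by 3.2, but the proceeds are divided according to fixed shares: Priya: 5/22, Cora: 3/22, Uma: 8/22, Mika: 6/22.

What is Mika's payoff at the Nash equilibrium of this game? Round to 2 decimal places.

Player j's private return per contributed unit is 3.2 × (j's share). Contributing is weakly dominant for j when that share is at least 1/3.2 = 0.3125, and contributing 0 is dominant otherwise.
Only Uma (8/22) clears that bar, contributing 40; the remaining 3 contribute 0. Total contributed: 40.
Mika keeps 40 and receives 3.2 × 40 × 6/22 = 34.91 from the canal-maintenance pool, for a payoff of 74.91.

74.91 labor-hours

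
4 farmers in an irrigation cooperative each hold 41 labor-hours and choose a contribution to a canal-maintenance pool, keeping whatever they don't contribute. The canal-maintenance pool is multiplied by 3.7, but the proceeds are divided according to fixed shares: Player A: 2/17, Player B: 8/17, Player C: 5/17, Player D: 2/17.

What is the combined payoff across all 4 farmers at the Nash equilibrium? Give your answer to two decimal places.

For player j, contributing a unit is worthwhile iff 3.7 × (j's share) ≥ 1, i.e. iff j's share is at least 0.2703.
Player B and Player C clear that bar, contributing 41 each; the remaining 2 contribute 0. Total contributed: 82.
The canal-maintenance pool pays out 3.7 × 82 = 303.40 in total (split across the unequal shares, but the aggregate is all that matters for the group sum).
The 2 free-riders keep 41 each, adding 82. Group total = 82 + 303.40 = 385.40.

385.40 labor-hours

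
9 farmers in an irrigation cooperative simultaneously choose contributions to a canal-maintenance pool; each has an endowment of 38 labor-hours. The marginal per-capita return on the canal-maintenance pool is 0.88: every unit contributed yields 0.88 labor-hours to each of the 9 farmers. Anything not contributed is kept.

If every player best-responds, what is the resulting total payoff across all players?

342.00 labor-hours

The private return per contributed unit is 0.88 < 1, so contributing 0 is dominant for every player. At the Nash equilibrium everyone keeps their 38, and the group total is 9 × 38 = 342.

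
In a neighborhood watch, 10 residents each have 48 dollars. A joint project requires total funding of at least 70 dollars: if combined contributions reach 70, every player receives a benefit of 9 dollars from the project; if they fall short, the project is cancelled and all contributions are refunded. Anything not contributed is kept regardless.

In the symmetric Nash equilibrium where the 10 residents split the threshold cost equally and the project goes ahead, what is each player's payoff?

50 dollars

Equal share of the threshold: 70/10 = 7.
At this profile no one gains by cutting their contribution: any cut drops the total below 70, the project is cancelled, contributions are refunded, and the deviator ends with 48, which is less than 48 − 7 + 9 = 50. Contributing more than 7 just wastes the excess. So contributing exactly 7 is a best response.
Each player's payoff: 48 − 7 + 9 = 50.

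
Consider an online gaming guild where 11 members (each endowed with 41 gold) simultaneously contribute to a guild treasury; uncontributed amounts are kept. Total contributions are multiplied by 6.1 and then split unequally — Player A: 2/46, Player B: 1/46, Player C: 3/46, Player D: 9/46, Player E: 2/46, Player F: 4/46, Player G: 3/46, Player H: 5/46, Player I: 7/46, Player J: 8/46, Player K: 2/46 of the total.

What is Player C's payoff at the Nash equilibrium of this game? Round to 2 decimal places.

A player with share s gets back 6.1·s per unit contributed, so full contribution is dominant for anyone with s > 1/6.1 = 0.1639 and zero contribution is dominant for anyone below.
The shares above 0.1639 belong to Player D and Player J, contributing 41 each; the remaining 9 contribute 0. Total contributed: 82.
Player C keeps 41 and receives 6.1 × 82 × 3/46 = 32.62 from the guild treasury, for a payoff of 73.62.

73.62 gold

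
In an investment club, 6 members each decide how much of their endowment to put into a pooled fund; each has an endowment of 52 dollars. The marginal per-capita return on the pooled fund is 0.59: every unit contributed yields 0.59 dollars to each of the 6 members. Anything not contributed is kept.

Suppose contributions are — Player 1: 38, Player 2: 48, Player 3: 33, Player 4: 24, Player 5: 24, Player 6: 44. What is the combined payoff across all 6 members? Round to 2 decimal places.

847.94 dollars

Total contributed: 38 + 48 + 33 + 24 + 24 + 44 = 211; total kept: 6 × 52 − 211 = 101.
The pooled fund pays out 0.59 × 6 × 211 = 746.94 in aggregate.
Group total = 101 + 746.94 = 847.94.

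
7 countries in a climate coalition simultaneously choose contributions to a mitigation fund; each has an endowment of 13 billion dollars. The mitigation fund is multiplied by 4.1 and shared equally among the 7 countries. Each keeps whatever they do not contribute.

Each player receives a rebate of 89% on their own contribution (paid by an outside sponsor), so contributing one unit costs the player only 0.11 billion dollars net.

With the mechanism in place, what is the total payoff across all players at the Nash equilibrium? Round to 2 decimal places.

With the mechanism, a contributed unit returns (4.1/7) / 0.11 = 5.3247 per unit of net cost to the contributor — now above 1 — so contributing fully is weakly dominant for every player.
At the Nash equilibrium everyone contributes 13. Group total payoff = 7 × (13 × 0.89 + 4.1 × 13) = 454.09.

454.09 billion dollars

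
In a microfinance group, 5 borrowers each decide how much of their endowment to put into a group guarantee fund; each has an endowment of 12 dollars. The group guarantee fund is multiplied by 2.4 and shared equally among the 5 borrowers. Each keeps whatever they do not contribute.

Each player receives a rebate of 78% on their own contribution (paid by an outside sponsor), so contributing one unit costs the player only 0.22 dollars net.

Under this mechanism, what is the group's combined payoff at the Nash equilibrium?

Under the mechanism each unit contributed yields (2.4/5) / 0.22 = 2.1818 back to its contributor per unit of net cost, which exceeds 1, making full contribution the dominant choice for everyone.
At the Nash equilibrium everyone contributes 12. Group total payoff = 5 × (12 × 0.78 + 2.4 × 12) = 190.80.

190.80 dollars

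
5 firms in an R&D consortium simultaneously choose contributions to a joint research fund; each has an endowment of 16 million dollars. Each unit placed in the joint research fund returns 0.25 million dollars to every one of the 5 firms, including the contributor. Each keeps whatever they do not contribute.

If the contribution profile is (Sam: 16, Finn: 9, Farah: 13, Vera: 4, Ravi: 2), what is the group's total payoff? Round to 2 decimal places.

91.00 million dollars

Total contributed: 16 + 9 + 13 + 4 + 2 = 44; total kept: 5 × 16 − 44 = 36.
The joint research fund pays out 0.25 × 5 × 44 = 55.00 in aggregate.
Group total = 36 + 55.00 = 91.00.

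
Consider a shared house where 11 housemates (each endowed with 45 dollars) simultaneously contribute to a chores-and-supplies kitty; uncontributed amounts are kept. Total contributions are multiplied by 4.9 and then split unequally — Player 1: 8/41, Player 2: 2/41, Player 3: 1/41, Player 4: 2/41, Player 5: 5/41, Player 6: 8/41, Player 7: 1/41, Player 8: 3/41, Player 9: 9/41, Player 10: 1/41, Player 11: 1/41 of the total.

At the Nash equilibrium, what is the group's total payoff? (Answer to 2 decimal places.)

670.50 dollars

Player j's private return per contributed unit is 4.9 × (j's share). Contributing is weakly dominant for j when that share is at least 1/4.9 = 0.2041, and contributing 0 is dominant otherwise.
The only share above 0.2041 is Player 9's 9/41, contributing 45; the remaining 10 contribute 0. Total contributed: 45.
The chores-and-supplies kitty pays out 4.9 × 45 = 220.50 in total (split across the unequal shares, but the aggregate is all that matters for the group sum).
The 10 free-riders keep 45 each, adding 450. Group total = 450 + 220.50 = 670.50.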